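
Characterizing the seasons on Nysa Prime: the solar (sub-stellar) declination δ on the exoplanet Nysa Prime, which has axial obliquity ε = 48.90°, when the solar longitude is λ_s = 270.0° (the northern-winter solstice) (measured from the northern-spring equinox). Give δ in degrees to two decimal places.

δ = -48.90°

sin δ = sin ε · sin λ_s = sin 48.90° × sin 270.0° = -0.753563.
δ = arcsin(-0.753563) = -48.90°.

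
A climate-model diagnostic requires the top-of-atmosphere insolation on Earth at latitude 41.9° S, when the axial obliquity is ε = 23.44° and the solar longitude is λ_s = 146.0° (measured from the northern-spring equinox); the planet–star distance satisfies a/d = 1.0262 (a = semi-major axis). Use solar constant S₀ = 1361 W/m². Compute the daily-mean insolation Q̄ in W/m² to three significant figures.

Solar declination: sin δ = sin ε · sin λ_s = sin 23.44° × sin 146.0° = 0.22244, so δ = +12.852°.
cos H₀ = −tan(-41.9°) tan(+12.852°) = 0.2047, H₀ = 1.3646 rad.
Bracket: H₀ sin φ sin δ + cos φ cos δ sin H₀ = 1.3646×-0.66783×0.22244 + 0.74431×0.97495×0.97882 = -0.202714 + 0.710295 = 0.507581.
Inverse-square distance factor (a/d)² = 1.0262² = 1.053086.
Q̄ = (S₀/π) × 1.053086 × [bracket] = (1361/π) × 1.053086 × 0.507581 = 231.6 W/m².

Q̄ ≈ 232 W/m²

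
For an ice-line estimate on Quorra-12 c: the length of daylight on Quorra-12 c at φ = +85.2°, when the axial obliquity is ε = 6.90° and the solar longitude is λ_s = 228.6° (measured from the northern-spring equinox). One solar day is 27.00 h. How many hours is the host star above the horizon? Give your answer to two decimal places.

Solar declination: sin δ = sin ε · sin λ_s = sin 6.90° × sin 228.6° = -0.09012, so δ = -5.170°.
cos H₀ = −tan φ · tan δ = 1.0775 ≥ 1, so the host star never rises (polar night) and H₀ = 0.
Daylight = 2H₀/(2π) × 27.00 h = (0.0000/π) × 27.00 = 0.00 h.

0.00 h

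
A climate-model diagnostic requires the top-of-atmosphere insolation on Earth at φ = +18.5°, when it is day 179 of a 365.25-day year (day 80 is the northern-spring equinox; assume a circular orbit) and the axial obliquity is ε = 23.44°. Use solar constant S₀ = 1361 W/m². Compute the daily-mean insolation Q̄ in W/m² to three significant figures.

Solar longitude: λ_s = 360° × (179 − 80)/365.25 = 97.577°.
sin δ = sin 23.44° × sin 97.577° = 0.39432, so δ = +23.223°.
cos H₀ = −tan(+18.5°) tan(+23.223°) = -0.1436, H₀ = 1.7149 rad.
Bracket: H₀ sin φ sin δ + cos φ cos δ sin H₀ = 1.7149×0.31730×0.39432 + 0.94832×0.91898×0.98964 = 0.214564 + 0.862459 = 1.077023.
Q̄ = (S₀/π) × [bracket] = (1361/π) × 1.077023 = 466.6 W/m².

Q̄ ≈ 467 W/m²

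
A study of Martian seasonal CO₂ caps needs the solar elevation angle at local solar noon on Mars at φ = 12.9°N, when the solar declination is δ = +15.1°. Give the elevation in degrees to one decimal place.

87.8°

At local noon the hour angle is zero, so the zenith angle equals |φ − δ| = |+12.9° − (+15.100°)| = 2.200°.
Elevation = 90° − 2.200° = 87.8°.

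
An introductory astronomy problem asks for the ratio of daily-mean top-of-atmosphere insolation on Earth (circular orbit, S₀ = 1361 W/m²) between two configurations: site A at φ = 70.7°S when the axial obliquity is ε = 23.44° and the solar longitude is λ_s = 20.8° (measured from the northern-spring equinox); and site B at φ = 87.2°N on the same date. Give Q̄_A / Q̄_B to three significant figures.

Q̄_A / Q̄_B ≈ 0.328

— Configuration A (φ=-70.7°):
Solar declination: sin δ = sin ε · sin λ_s = sin 23.44° × sin 20.8° = 0.14126, so δ = +8.121°.
cos H₀ = −tan(-70.7°) tan(+8.121°) = 0.4075, H₀ = 1.1511 rad.
Bracket: H₀ sin φ sin δ + cos φ cos δ sin H₀ = 1.1511×-0.94380×0.14126 + 0.33051×0.98997×0.91323 = -0.153466 + 0.298804 = 0.145338.
Q̄ = (S₀/π) × [bracket] = (1361/π) × 0.145338 = 62.963 W/m².
— Configuration B (φ=+87.2°):
cos H₀ = −tan(+87.2°) tan(+8.121°) = -2.9175 ≤ −1 ⇒ polar day, H₀ = π.
Bracket: H₀ sin φ sin δ + cos φ cos δ sin H₀ = 3.1416×0.99881×0.14126 + 0.04885×0.98997×0.00000 = 0.443254 + 0.000000 = 0.443254.
Q̄ = (S₀/π) × [bracket] = (1361/π) × 0.443254 = 192.03 W/m².
Ratio Q̄_A / Q̄_B = 62.963 / 192.03 = 0.3279.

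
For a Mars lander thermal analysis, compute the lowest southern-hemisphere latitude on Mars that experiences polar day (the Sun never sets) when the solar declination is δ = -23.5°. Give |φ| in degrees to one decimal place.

Polar day requires cos H₀ = −tan φ tan δ ≤ −1, i.e. tan φ tan δ ≥ 1.
The boundary is |tan φ| · |tan δ| = 1, so |φ| = 90° − |δ| = 90° − 23.5° = 66.5° in the southern hemisphere.

|φ| = 66.5°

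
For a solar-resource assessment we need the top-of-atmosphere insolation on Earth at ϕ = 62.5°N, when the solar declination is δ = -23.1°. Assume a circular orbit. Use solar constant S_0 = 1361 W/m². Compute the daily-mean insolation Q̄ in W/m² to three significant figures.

cos h₀ = −tan(+62.5°) tan(-23.100°) = 0.8194, h₀ = 0.6105 rad.
Bracket: h₀ sin ϕ sin δ + cos ϕ cos δ sin h₀ = 0.6105×0.88701×-0.39234 + 0.46175×0.91982×0.57327 = -0.212460 + 0.243483 = 0.031023.
Q̄ = (S_0/π) × [bracket] = (1361/π) × 0.031023 = 13.44 W/m².

Q̄ ≈ 13.4 W/m²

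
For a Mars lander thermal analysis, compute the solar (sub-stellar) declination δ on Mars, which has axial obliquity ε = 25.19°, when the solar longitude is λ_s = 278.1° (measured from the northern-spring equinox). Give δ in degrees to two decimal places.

sin δ = sin ε · sin λ_s = sin 25.19° × sin 278.1° = -0.421375.
δ = arcsin(-0.421375) = -24.92°.

δ = -24.92°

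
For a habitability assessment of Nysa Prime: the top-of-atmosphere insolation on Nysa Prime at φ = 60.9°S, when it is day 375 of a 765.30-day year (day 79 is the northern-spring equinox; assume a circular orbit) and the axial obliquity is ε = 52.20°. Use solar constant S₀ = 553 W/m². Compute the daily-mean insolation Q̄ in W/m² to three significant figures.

Q̄ ≈ 0.00 W/m²

Solar longitude: λ_s = 360° × (375 − 79)/765.30 = 139.240°.
sin δ = sin 52.20° × sin 139.240° = 0.51589, so δ = +31.057°.
cos H₀ = −tan(-60.9°) tan(+31.057°) = 1.0820 ≥ 1 ⇒ polar night, H₀ = 0 and Q̄ = 0.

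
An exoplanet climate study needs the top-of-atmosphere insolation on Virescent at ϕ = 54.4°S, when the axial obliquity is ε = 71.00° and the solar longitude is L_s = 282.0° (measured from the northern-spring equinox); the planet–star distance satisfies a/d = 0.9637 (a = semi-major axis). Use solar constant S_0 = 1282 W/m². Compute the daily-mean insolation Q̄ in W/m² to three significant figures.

Q̄ ≈ 895 W/m²

Solar declination: sin δ = sin ε · sin L_s = sin 71.00° × sin 282.0° = -0.92486, so δ = -67.647°.
cos h₀ = −tan(-54.4°) tan(-67.647°) = -3.3967 ≤ −1 ⇒ polar day, h₀ = π.
Bracket: h₀ sin ϕ sin δ + cos ϕ cos δ sin h₀ = 3.1416×-0.81310×-0.92486 + 0.58212×0.38032×0.00000 = 2.362495 + 0.000000 = 2.362495.
Inverse-square distance factor (a/d)² = 0.9637² = 0.928718.
Q̄ = (S_0/π) × 0.928718 × [bracket] = (1282/π) × 0.928718 × 2.362495 = 895.4 W/m².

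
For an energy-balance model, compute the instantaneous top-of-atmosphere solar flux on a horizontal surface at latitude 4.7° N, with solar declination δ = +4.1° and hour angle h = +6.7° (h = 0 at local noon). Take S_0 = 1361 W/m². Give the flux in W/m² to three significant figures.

cos θ_z = sin ϕ sin δ + cos ϕ cos δ cos h = 0.005858 + 0.987298 = 0.993156.
Flux = S_0 · cos θ_z = 1361 × 0.993156 = 1352 W/m².

1.35e+03 W/m²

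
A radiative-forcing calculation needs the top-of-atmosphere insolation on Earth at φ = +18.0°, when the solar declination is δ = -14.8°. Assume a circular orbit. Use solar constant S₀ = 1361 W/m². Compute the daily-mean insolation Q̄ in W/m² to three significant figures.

cos H₀ = −tan(+18.0°) tan(-14.800°) = 0.0858, H₀ = 1.4848 rad.
Bracket: H₀ sin φ sin δ + cos φ cos δ sin H₀ = 1.4848×0.30902×-0.25545 + 0.95106×0.96682×0.99631 = -0.117209 + 0.916111 = 0.798902.
Q̄ = (S₀/π) × [bracket] = (1361/π) × 0.798902 = 346.1 W/m².

Q̄ ≈ 346 W/m²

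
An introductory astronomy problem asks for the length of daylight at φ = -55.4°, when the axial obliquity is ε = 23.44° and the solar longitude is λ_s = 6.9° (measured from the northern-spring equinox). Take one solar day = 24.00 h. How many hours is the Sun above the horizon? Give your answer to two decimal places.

11.47 h

Solar declination: sin δ = sin ε · sin λ_s = sin 23.44° × sin 6.9° = 0.04779, so δ = +2.739°.
cos H₀ = −tan φ · tan δ = −tan(-55.4°) × tan(+2.739°) = 0.0694, so H₀ = 1.5014 rad = 86.02°.
Daylight = 2H₀/(2π) × 24.00 h = (1.5014/π) × 24.00 = 11.47 h.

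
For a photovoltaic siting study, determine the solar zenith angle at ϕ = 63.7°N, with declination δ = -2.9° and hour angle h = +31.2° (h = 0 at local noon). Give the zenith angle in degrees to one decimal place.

θ_z = 70.5°

cos θ_z = sin ϕ sin δ + cos ϕ cos δ cos h = -0.045356 + 0.378502 = 0.333146.
θ_z = arccos(0.333146) = 70.5°.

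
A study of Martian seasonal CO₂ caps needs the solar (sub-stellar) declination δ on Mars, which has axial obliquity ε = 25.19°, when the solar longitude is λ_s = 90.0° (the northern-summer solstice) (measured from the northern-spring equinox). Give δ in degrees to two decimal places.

δ = +25.19°

sin δ = sin ε · sin λ_s = sin 25.19° × sin 90.0° = 0.425621.
δ = arcsin(0.425621) = +25.19°.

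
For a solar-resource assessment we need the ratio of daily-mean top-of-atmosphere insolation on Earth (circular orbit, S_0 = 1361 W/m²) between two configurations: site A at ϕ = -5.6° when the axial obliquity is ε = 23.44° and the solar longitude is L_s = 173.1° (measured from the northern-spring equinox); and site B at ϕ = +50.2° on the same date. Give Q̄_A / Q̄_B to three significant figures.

— Configuration A (ϕ=-5.6°):
Solar declination: sin δ = sin ε · sin L_s = sin 23.44° × sin 173.1° = 0.04779, so δ = +2.739°.
cos h₀ = −tan(-5.6°) tan(+2.739°) = 0.0047, h₀ = 1.5661 rad.
Bracket: h₀ sin ϕ sin δ + cos ϕ cos δ sin h₀ = 1.5661×-0.09758×0.04779 + 0.99523×0.99886×0.99999 = -0.007303 + 0.994085 = 0.986782.
Q̄ = (S_0/π) × [bracket] = (1361/π) × 0.986782 = 427.49 W/m².
— Configuration B (ϕ=+50.2°):
cos h₀ = −tan(+50.2°) tan(+2.739°) = -0.0574, h₀ = 1.6283 rad.
Bracket: h₀ sin ϕ sin δ + cos ϕ cos δ sin h₀ = 1.6283×0.76828×0.04779 + 0.64011×0.99886×0.99835 = 0.059785 + 0.638325 = 0.698110.
Q̄ = (S_0/π) × [bracket] = (1361/π) × 0.698110 = 302.44 W/m².
Ratio Q̄_A / Q̄_B = 427.49 / 302.44 = 1.413.

Q̄_A / Q̄_B ≈ 1.41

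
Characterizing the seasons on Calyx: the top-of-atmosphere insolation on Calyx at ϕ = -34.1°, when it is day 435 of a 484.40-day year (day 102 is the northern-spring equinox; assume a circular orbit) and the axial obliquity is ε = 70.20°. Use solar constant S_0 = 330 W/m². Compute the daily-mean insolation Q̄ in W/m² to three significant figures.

Solar longitude: L_s = 360° × (435 − 102)/484.40 = 247.481°.
sin δ = sin 70.20° × sin 247.481° = -0.86914, so δ = -60.359°.
cos h₀ = −tan(-34.1°) tan(-60.359°) = -1.1899 ≤ −1 ⇒ polar day, h₀ = π.
Bracket: h₀ sin ϕ sin δ + cos ϕ cos δ sin h₀ = 3.1416×-0.56064×-0.86914 + 0.82806×0.49456×0.00000 = 1.530822 + 0.000000 = 1.530822.
Q̄ = (S_0/π) × [bracket] = (330/π) × 1.530822 = 160.8 W/m².

Q̄ ≈ 161 W/m²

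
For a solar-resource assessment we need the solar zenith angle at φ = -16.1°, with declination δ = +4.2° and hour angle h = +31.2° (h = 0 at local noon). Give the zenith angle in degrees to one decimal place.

θ_z = 36.9°

cos θ_z = sin φ sin δ + cos φ cos δ cos h = -0.020310 + 0.819609 = 0.799299.
θ_z = arccos(0.799299) = 36.9°.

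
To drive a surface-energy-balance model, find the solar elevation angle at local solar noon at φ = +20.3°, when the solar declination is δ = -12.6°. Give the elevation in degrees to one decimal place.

57.1°

At local noon the hour angle is zero, so the zenith angle equals |φ − δ| = |+20.3° − (-12.600°)| = 32.900°.
Elevation = 90° − 32.900° = 57.1°.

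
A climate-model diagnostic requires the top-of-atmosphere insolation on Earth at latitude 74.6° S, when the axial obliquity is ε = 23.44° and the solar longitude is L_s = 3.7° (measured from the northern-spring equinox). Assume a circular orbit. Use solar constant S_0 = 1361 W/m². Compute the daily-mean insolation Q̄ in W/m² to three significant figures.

Q̄ ≈ 98.7 W/m²

Solar declination: sin δ = sin ε · sin L_s = sin 23.44° × sin 3.7° = 0.02567, so δ = +1.471°.
cos h₀ = −tan(-74.6°) tan(+1.471°) = 0.0932, h₀ = 1.4774 rad.
Bracket: h₀ sin ϕ sin δ + cos ϕ cos δ sin h₀ = 1.4774×-0.96410×0.02567 + 0.26556×0.99967×0.99564 = -0.036563 + 0.264315 = 0.227752.
Q̄ = (S_0/π) × [bracket] = (1361/π) × 0.227752 = 98.67 W/m².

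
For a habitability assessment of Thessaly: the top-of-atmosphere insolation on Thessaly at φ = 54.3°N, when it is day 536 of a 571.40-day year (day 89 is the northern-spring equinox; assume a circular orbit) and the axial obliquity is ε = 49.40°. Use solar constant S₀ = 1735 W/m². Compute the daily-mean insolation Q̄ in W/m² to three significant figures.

Solar longitude: λ_s = 360° × (536 − 89)/571.40 = 281.624°.
sin δ = sin 49.40° × sin 281.624° = -0.74370, so δ = -48.047°.
cos H₀ = −tan(+54.3°) tan(-48.047°) = 1.5482 ≥ 1 ⇒ polar night, H₀ = 0 and Q̄ = 0.

Q̄ ≈ 0.00 W/m²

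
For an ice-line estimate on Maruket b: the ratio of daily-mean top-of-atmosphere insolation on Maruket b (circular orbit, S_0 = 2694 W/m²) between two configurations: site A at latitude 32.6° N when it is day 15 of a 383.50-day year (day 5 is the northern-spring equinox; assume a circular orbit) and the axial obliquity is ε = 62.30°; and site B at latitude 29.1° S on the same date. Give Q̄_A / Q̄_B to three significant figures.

Q̄_A / Q̄_B ≈ 1.27

— Configuration A (ϕ=+32.6°):
Solar longitude: L_s = 360° × (15 − 5)/383.50 = 9.387°.
sin δ = sin 62.30° × sin 9.387° = 0.14441, so δ = +8.303°.
cos h₀ = −tan(+32.6°) tan(+8.303°) = -0.0933, h₀ = 1.6643 rad.
Bracket: h₀ sin ϕ sin δ + cos ϕ cos δ sin h₀ = 1.6643×0.53877×0.14441 + 0.84245×0.98952×0.99563 = 0.129489 + 0.829978 = 0.959467.
Q̄ = (S_0/π) × [bracket] = (2694/π) × 0.959467 = 822.77 W/m².
— Configuration B (ϕ=-29.1°):
cos h₀ = −tan(-29.1°) tan(+8.303°) = 0.0812, h₀ = 1.4895 rad.
Bracket: h₀ sin ϕ sin δ + cos ϕ cos δ sin h₀ = 1.4895×-0.48634×0.14441 + 0.87377×0.98952×0.99670 = -0.104611 + 0.861760 = 0.757149.
Q̄ = (S_0/π) × [bracket] = (2694/π) × 0.757149 = 649.28 W/m².
Ratio Q̄_A / Q̄_B = 822.77 / 649.28 = 1.267.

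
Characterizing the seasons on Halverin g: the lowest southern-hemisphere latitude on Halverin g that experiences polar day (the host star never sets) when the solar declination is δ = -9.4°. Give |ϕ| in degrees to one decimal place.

Polar day requires cos h₀ = −tan ϕ tan δ ≤ −1, i.e. tan ϕ tan δ ≥ 1.
The boundary is |tan ϕ| · |tan δ| = 1, so |ϕ| = 90° − |δ| = 90° − 9.4° = 80.6° in the southern hemisphere.

|ϕ| = 80.6°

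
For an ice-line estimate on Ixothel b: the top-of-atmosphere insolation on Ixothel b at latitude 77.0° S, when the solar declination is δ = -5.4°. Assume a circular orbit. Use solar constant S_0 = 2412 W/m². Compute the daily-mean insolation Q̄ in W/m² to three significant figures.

Q̄ ≈ 297 W/m²

cos h₀ = −tan(-77.0°) tan(-5.400°) = -0.4094, h₀ = 1.9926 rad.
Bracket: h₀ sin ϕ sin δ + cos ϕ cos δ sin h₀ = 1.9926×-0.97437×-0.09411 + 0.22495×0.99556×0.91233 = 0.182717 + 0.204317 = 0.387034.
Q̄ = (S_0/π) × [bracket] = (2412/π) × 0.387034 = 297.2 W/m².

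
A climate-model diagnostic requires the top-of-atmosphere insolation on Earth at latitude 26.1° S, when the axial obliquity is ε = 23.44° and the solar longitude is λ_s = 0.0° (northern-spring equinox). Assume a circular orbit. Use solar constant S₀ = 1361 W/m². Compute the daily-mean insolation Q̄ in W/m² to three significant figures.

Q̄ ≈ 389 W/m²

Solar declination: sin δ = sin ε · sin λ_s = sin 23.44° × sin 0.0° = 0.00000, so δ = +0.000°.
cos H₀ = −tan(-26.1°) tan(+0.000°) = 0.0000, H₀ = 1.5708 rad.
Bracket: H₀ sin φ sin δ + cos φ cos δ sin H₀ = 1.5708×-0.43994×0.00000 + 0.89803×1.00000×1.00000 = -0.000000 + 0.898030 = 0.898030.
Q̄ = (S₀/π) × [bracket] = (1361/π) × 0.898030 = 389.0 W/m².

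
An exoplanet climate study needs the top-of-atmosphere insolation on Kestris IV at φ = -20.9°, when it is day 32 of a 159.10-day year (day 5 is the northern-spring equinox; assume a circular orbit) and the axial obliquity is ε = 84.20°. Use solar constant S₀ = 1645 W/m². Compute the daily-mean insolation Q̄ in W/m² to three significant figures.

Q̄ ≈ 42.4 W/m²

Solar longitude: λ_s = 360° × (32 − 5)/159.10 = 61.094°.
sin δ = sin 84.20° × sin 61.094° = 0.87093, so δ = +60.567°.
cos H₀ = −tan(-20.9°) tan(+60.567°) = 0.6768, H₀ = 0.8274 rad.
Bracket: H₀ sin φ sin δ + cos φ cos δ sin H₀ = 0.8274×-0.35674×0.87093 + 0.93420×0.49141×0.73618 = -0.257070 + 0.337962 = 0.080892.
Q̄ = (S₀/π) × [bracket] = (1645/π) × 0.080892 = 42.36 W/m².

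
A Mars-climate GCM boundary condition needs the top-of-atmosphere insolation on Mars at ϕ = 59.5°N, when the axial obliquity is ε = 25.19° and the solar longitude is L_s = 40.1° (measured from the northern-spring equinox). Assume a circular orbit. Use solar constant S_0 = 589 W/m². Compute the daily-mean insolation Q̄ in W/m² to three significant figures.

Q̄ ≈ 172 W/m²

Solar declination: sin δ = sin ε · sin L_s = sin 25.19° × sin 40.1° = 0.27415, so δ = +15.912°.
cos h₀ = −tan(+59.5°) tan(+15.912°) = -0.4840, h₀ = 2.0760 rad.
Bracket: h₀ sin ϕ sin δ + cos ϕ cos δ sin h₀ = 2.0760×0.86163×0.27415 + 0.50754×0.96169×0.87509 = 0.490384 + 0.427128 = 0.917512.
Q̄ = (S_0/π) × [bracket] = (589/π) × 0.917512 = 172.0 W/m².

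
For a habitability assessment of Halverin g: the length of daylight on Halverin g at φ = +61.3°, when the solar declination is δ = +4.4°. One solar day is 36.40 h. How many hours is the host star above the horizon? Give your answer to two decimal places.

cos H₀ = −tan φ · tan δ = −tan(+61.3°) × tan(+4.400°) = -0.1405, so H₀ = 1.7118 rad = 98.08°.
Daylight = 2H₀/(2π) × 36.40 h = (1.7118/π) × 36.40 = 19.83 h.

19.83 h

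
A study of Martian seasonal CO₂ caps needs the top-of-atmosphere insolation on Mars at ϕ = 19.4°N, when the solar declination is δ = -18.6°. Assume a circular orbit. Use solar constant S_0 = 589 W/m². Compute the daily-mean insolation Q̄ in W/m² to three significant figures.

Q̄ ≈ 138 W/m²

cos h₀ = −tan(+19.4°) tan(-18.600°) = 0.1185, h₀ = 1.4520 rad.
Bracket: h₀ sin ϕ sin δ + cos ϕ cos δ sin h₀ = 1.4520×0.33216×-0.31896 + 0.94322×0.94777×0.99295 = -0.153833 + 0.887653 = 0.733820.
Q̄ = (S_0/π) × [bracket] = (589/π) × 0.733820 = 137.6 W/m².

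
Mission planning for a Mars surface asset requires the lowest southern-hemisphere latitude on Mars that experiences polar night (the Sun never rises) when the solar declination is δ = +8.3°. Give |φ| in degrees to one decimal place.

Polar night requires cos H₀ = −tan φ tan δ ≥ 1, i.e. tan φ tan δ ≤ −1.
The boundary is |tan φ| · |tan δ| = 1, so |φ| = 90° − |δ| = 90° − 8.3° = 81.7° in the southern hemisphere.

|φ| = 81.7°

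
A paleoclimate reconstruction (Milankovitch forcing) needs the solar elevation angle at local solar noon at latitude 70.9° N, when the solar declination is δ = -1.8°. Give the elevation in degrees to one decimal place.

At local noon the hour angle is zero, so the zenith angle equals |φ − δ| = |+70.9° − (-1.800°)| = 72.700°.
Elevation = 90° − 72.700° = 17.3°.

17.3°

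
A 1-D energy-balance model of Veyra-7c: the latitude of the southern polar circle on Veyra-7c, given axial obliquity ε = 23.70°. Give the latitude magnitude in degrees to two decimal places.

66.30°

The polar circle is the lowest latitude that experiences at least one full rotation of continuous darkness at the northern-summer solstice; it lies at |φ| = 90° − ε = 90° − 23.70° = 66.30°.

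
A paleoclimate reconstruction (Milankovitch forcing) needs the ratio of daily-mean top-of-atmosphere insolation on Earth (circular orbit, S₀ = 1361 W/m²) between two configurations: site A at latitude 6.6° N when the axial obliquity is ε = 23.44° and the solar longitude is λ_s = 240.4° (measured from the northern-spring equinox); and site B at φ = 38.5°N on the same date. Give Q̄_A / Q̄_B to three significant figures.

— Configuration A (φ=+6.6°):
Solar declination: sin δ = sin ε · sin λ_s = sin 23.44° × sin 240.4° = -0.34588, so δ = -20.235°.
cos H₀ = −tan(+6.6°) tan(-20.235°) = 0.0427, H₀ = 1.5281 rad.
Bracket: H₀ sin φ sin δ + cos φ cos δ sin H₀ = 1.5281×0.11494×-0.34588 + 0.99337×0.93828×0.99909 = -0.060750 + 0.931211 = 0.870461.
Q̄ = (S₀/π) × [bracket] = (1361/π) × 0.870461 = 377.10 W/m².
— Configuration B (φ=+38.5°):
cos H₀ = −tan(+38.5°) tan(-20.235°) = 0.2932, H₀ = 1.2732 rad.
Bracket: H₀ sin φ sin δ + cos φ cos δ sin H₀ = 1.2732×0.62251×-0.34588 + 0.78261×0.93828×0.95605 = -0.274137 + 0.702035 = 0.427898.
Q̄ = (S₀/π) × [bracket] = (1361/π) × 0.427898 = 185.37 W/m².
Ratio Q̄_A / Q̄_B = 377.10 / 185.37 = 2.034.

Q̄_A / Q̄_B ≈ 2.03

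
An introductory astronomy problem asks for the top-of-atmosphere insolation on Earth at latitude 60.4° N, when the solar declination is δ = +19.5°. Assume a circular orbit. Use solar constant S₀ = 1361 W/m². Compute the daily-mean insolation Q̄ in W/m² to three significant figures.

Q̄ ≈ 440 W/m²

cos H₀ = −tan(+60.4°) tan(+19.500°) = -0.6234, H₀ = 2.2438 rad.
Bracket: H₀ sin φ sin δ + cos φ cos δ sin H₀ = 2.2438×0.86949×0.33381 + 0.49394×0.94264×0.78193 = 0.651251 + 0.364073 = 1.015324.
Q̄ = (S₀/π) × [bracket] = (1361/π) × 1.015324 = 439.9 W/m².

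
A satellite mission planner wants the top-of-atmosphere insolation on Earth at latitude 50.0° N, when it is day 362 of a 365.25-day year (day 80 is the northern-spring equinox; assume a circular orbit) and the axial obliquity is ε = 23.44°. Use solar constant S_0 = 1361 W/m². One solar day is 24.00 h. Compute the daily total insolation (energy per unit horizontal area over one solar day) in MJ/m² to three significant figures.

7.32 MJ/m²

Solar longitude: L_s = 360° × (362 − 80)/365.25 = 277.947°.
sin δ = sin 23.44° × sin 277.947° = -0.39397, so δ = -23.202°.
cos h₀ = −tan(+50.0°) tan(-23.202°) = 0.5108, h₀ = 1.0346 rad.
Bracket: h₀ sin ϕ sin δ + cos ϕ cos δ sin h₀ = 1.0346×0.76604×-0.39397 + 0.64279×0.91912×0.85968 = -0.312239 + 0.507900 = 0.195661.
Q̄ = (S_0/π) × [bracket] = (1361/π) × 0.195661 = 84.764 W/m².
Daily total = Q̄ × 24.00 h × 3600 s/h = 84.764 × 24.00 × 3600 / 10⁶ = 7.324 MJ/m².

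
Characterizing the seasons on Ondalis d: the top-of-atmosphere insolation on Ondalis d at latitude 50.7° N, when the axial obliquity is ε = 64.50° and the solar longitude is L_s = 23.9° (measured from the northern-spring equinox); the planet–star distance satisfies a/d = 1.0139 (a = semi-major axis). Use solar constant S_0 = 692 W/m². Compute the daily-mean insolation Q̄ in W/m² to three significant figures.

Solar declination: sin δ = sin ε · sin L_s = sin 64.50° × sin 23.9° = 0.36567, so δ = +21.449°.
cos h₀ = −tan(+50.7°) tan(+21.449°) = -0.4800, h₀ = 2.0715 rad.
Bracket: h₀ sin ϕ sin δ + cos ϕ cos δ sin h₀ = 2.0715×0.77384×0.36567 + 0.63338×0.93074×0.87726 = 0.586173 + 0.517155 = 1.103328.
Inverse-square distance factor (a/d)² = 1.0139² = 1.027993.
Q̄ = (S_0/π) × 1.027993 × [bracket] = (692/π) × 1.027993 × 1.103328 = 249.8 W/m².

Q̄ ≈ 250 W/m²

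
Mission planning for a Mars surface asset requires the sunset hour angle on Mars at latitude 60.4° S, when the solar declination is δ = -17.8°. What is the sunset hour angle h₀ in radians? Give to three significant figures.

h₀ = 2.17 rad

cos h₀ = −tan ϕ · tan δ = −tan(-60.4°) × tan(-17.800°) = -0.5652, so h₀ = 2.1714 rad = 124.41°.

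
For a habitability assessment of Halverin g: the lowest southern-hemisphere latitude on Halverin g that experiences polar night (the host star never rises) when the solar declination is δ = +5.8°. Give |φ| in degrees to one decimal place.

Polar night requires cos H₀ = −tan φ tan δ ≥ 1, i.e. tan φ tan δ ≤ −1.
The boundary is |tan φ| · |tan δ| = 1, so |φ| = 90° − |δ| = 90° − 5.8° = 84.2° in the southern hemisphere.

|φ| = 84.2°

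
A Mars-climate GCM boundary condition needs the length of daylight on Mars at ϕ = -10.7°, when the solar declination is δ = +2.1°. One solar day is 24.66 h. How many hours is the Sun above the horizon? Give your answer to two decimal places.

cos h₀ = −tan ϕ · tan δ = −tan(-10.7°) × tan(+2.100°) = 0.0069, so h₀ = 1.5639 rad = 89.60°.
Daylight = 2h₀/(2π) × 24.66 h = (1.5639/π) × 24.66 = 12.28 h.

12.28 h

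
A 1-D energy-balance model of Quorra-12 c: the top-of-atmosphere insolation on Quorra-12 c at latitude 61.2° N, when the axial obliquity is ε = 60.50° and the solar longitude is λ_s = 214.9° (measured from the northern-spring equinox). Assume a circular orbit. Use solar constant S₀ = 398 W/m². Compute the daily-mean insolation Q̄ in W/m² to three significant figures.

Solar declination: sin δ = sin ε · sin λ_s = sin 60.50° × sin 214.9° = -0.49797, so δ = -29.866°.
cos H₀ = −tan(+61.2°) tan(-29.866°) = 1.0445 ≥ 1 ⇒ polar night, H₀ = 0 and Q̄ = 0.

Q̄ ≈ 0.00 W/m²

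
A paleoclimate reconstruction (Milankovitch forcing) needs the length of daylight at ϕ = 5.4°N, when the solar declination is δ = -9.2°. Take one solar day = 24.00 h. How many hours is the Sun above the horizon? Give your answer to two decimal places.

cos h₀ = −tan ϕ · tan δ = −tan(+5.4°) × tan(-9.200°) = 0.0153, so h₀ = 1.5555 rad = 89.12°.
Daylight = 2h₀/(2π) × 24.00 h = (1.5555/π) × 24.00 = 11.88 h.

11.88 h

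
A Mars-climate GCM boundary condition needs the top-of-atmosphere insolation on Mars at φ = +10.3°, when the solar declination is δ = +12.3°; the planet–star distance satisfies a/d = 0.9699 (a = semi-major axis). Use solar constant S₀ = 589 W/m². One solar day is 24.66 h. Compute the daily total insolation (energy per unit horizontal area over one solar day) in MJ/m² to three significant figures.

16.0 MJ/m²

cos H₀ = −tan(+10.3°) tan(+12.300°) = -0.0396, H₀ = 1.6104 rad.
Bracket: H₀ sin φ sin δ + cos φ cos δ sin H₀ = 1.6104×0.17880×0.21303 + 0.98389×0.97705×0.99921 = 0.061340 + 0.960550 = 1.021890.
Inverse-square distance factor (a/d)² = 0.9699² = 0.940706.
Q̄ = (S₀/π) × 0.940706 × [bracket] = (589/π) × 0.940706 × 1.021890 = 180.23 W/m².
Daily total = Q̄ × 24.66 h × 3600 s/h = 180.23 × 24.66 × 3600 / 10⁶ = 16.00 MJ/m².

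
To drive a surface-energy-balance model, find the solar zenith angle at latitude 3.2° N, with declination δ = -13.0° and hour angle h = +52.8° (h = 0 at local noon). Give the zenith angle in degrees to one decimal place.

θ_z = 54.9°

cos θ_z = sin ϕ sin δ + cos ϕ cos δ cos h = -0.012557 + 0.588185 = 0.575628.
θ_z = arccos(0.575628) = 54.9°.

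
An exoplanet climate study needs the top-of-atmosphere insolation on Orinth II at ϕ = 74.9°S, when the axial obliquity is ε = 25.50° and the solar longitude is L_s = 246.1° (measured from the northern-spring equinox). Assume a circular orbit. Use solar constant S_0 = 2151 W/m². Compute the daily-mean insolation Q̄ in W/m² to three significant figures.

Q̄ ≈ 817 W/m²

Solar declination: sin δ = sin ε · sin L_s = sin 25.50° × sin 246.1° = -0.39360, so δ = -23.178°.
cos h₀ = −tan(-74.9°) tan(-23.178°) = -1.5868 ≤ −1 ⇒ polar day, h₀ = π.
Bracket: h₀ sin ϕ sin δ + cos ϕ cos δ sin h₀ = 3.1416×-0.96547×-0.39360 + 0.26050×0.91928×0.00000 = 1.193836 + 0.000000 = 1.193836.
Q̄ = (S_0/π) × [bracket] = (2151/π) × 1.193836 = 817.4 W/m².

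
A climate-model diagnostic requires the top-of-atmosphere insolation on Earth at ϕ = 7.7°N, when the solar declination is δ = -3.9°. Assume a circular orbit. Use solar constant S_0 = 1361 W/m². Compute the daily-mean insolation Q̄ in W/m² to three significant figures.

cos h₀ = −tan(+7.7°) tan(-3.900°) = 0.0092, h₀ = 1.5616 rad.
Bracket: h₀ sin ϕ sin δ + cos ϕ cos δ sin h₀ = 1.5616×0.13399×-0.06802 + 0.99098×0.99768×0.99996 = -0.014232 + 0.988641 = 0.974409.
Q̄ = (S_0/π) × [bracket] = (1361/π) × 0.974409 = 422.1 W/m².

Q̄ ≈ 422 W/m²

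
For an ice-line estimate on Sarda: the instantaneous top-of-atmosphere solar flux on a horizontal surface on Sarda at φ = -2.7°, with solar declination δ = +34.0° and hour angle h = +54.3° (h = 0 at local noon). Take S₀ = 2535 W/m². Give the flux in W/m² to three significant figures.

1.16e+03 W/m²

cos θ_z = sin φ sin δ + cos φ cos δ cos h = -0.026342 + 0.483241 = 0.456899.
Flux = S₀ · cos θ_z = 2535 × 0.456899 = 1158 W/m².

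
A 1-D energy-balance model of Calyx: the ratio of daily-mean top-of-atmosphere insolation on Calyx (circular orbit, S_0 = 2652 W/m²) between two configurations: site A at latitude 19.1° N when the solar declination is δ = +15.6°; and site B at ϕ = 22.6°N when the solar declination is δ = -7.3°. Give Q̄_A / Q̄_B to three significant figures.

— Configuration A (ϕ=+19.1°):
cos h₀ = −tan(+19.1°) tan(+15.600°) = -0.0967, h₀ = 1.6676 rad.
Bracket: h₀ sin ϕ sin δ + cos ϕ cos δ sin h₀ = 1.6676×0.32722×0.26892 + 0.94495×0.96316×0.99532 = 0.146742 + 0.905879 = 1.052621.
Q̄ = (S_0/π) × [bracket] = (2652/π) × 1.052621 = 888.58 W/m².
— Configuration B (ϕ=+22.6°):
cos h₀ = −tan(+22.6°) tan(-7.300°) = 0.0533, h₀ = 1.5174 rad.
Bracket: h₀ sin ϕ sin δ + cos ϕ cos δ sin h₀ = 1.5174×0.38430×-0.12706 + 0.92321×0.99189×0.99858 = -0.074093 + 0.914422 = 0.840329.
Q̄ = (S_0/π) × [bracket] = (2652/π) × 0.840329 = 709.37 W/m².
Ratio Q̄_A / Q̄_B = 888.58 / 709.37 = 1.253.

Q̄_A / Q̄_B ≈ 1.25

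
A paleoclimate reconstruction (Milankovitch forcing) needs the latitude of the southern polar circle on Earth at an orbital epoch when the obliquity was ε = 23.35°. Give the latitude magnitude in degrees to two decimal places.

66.65°

The polar circle is the lowest latitude that experiences at least one full rotation of continuous darkness at the northern-summer solstice; it lies at |φ| = 90° − ε = 90° − 23.35° = 66.65°.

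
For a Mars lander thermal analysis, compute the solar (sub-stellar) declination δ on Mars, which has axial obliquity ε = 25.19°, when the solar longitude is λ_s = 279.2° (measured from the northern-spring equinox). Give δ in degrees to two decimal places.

δ = -24.84°

sin δ = sin ε · sin λ_s = sin 25.19° × sin 279.2° = -0.420146.
δ = arcsin(-0.420146) = -24.84°.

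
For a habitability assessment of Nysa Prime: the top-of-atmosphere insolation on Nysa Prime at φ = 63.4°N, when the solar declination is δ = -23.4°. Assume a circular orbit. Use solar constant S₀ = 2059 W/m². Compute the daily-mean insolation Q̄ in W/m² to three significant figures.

Q̄ ≈ 12.8 W/m²

cos H₀ = −tan(+63.4°) tan(-23.400°) = 0.8642, H₀ = 0.5273 rad.
Bracket: H₀ sin φ sin δ + cos φ cos δ sin H₀ = 0.5273×0.89415×-0.39715 + 0.44776×0.91775×0.50322 = -0.187250 + 0.206789 = 0.019539.
Q̄ = (S₀/π) × [bracket] = (2059/π) × 0.019539 = 12.81 W/m².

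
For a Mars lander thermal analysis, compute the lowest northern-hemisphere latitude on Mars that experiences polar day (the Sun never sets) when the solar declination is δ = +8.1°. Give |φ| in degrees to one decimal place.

|φ| = 81.9°

Polar day requires cos H₀ = −tan φ tan δ ≤ −1, i.e. tan φ tan δ ≥ 1.
The boundary is |tan φ| · |tan δ| = 1, so |φ| = 90° − |δ| = 90° − 8.1° = 81.9° in the northern hemisphere.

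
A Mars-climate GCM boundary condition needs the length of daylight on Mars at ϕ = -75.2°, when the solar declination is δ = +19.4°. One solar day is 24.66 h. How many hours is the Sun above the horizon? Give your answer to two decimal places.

0.00 h

cos h₀ = −tan ϕ · tan δ = 1.3329 ≥ 1, so the Sun never rises (polar night) and h₀ = 0.
Daylight = 2h₀/(2π) × 24.66 h = (0.0000/π) × 24.66 = 0.00 h.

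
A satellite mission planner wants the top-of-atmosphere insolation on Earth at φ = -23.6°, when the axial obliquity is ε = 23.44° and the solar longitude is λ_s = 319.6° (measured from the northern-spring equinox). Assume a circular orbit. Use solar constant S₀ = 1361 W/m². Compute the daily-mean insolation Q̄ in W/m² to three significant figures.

Q̄ ≈ 456 W/m²

Solar declination: sin δ = sin ε · sin λ_s = sin 23.44° × sin 319.6° = -0.25781, so δ = -14.940°.
cos H₀ = −tan(-23.6°) tan(-14.940°) = -0.1166, H₀ = 1.6876 rad.
Bracket: H₀ sin φ sin δ + cos φ cos δ sin H₀ = 1.6876×-0.40035×-0.25781 + 0.91636×0.96619×0.99318 = 0.174184 + 0.879340 = 1.053524.
Q̄ = (S₀/π) × [bracket] = (1361/π) × 1.053524 = 456.4 W/m².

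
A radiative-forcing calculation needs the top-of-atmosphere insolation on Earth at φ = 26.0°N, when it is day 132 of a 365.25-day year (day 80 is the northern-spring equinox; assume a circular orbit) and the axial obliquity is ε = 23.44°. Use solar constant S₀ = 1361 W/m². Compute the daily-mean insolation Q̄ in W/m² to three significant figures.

Q̄ ≈ 467 W/m²

Solar longitude: λ_s = 360° × (132 − 80)/365.25 = 51.253°.
sin δ = sin 23.44° × sin 51.253° = 0.31024, so δ = +18.074°.
cos H₀ = −tan(+26.0°) tan(+18.074°) = -0.1592, H₀ = 1.7306 rad.
Bracket: H₀ sin φ sin δ + cos φ cos δ sin H₀ = 1.7306×0.43837×0.31024 + 0.89879×0.95066×0.98725 = 0.235361 + 0.843550 = 1.078911.
Q̄ = (S₀/π) × [bracket] = (1361/π) × 1.078911 = 467.4 W/m².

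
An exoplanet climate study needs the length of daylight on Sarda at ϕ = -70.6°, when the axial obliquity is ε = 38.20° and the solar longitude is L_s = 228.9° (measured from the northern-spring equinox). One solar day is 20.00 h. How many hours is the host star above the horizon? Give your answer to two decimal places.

20.00 h

Solar declination: sin δ = sin ε · sin L_s = sin 38.20° × sin 228.9° = -0.46601, so δ = -27.776°.
Sunrise equation: cos h₀ = −tan ϕ · tan δ = -1.4956 ≤ −1, so the host star never sets (polar day) and h₀ = π.
Daylight = 2h₀/(2π) × 20.00 h = (3.1416/π) × 20.00 = 20.00 h.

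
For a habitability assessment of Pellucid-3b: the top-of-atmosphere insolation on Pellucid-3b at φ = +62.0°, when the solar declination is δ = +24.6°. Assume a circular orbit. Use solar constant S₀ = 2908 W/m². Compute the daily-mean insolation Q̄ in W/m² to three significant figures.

Q̄ ≈ 1.09e+03 W/m²

cos H₀ = −tan(+62.0°) tan(+24.600°) = -0.8611, H₀ = 2.6082 rad.
Bracket: H₀ sin φ sin δ + cos φ cos δ sin H₀ = 2.6082×0.88295×0.41628 + 0.46947×0.90924×0.50850 = 0.958655 + 0.217059 = 1.175714.
Q̄ = (S₀/π) × [bracket] = (2908/π) × 1.175714 = 1088 W/m².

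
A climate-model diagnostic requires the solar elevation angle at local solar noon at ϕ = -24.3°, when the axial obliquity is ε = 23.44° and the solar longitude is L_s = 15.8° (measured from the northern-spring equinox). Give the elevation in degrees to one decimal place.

59.5°

Solar declination: sin δ = sin ε · sin L_s = sin 23.44° × sin 15.8° = 0.10831, so δ = +6.218°.
At local noon the hour angle is zero, so the zenith angle equals |ϕ − δ| = |-24.3° − (+6.218°)| = 30.518°.
Elevation = 90° − 30.518° = 59.5°.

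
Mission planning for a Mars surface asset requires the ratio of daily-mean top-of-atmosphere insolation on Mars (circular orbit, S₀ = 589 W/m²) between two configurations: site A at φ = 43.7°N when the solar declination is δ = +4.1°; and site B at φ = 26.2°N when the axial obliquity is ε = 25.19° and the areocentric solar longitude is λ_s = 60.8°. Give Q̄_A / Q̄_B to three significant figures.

Q̄_A / Q̄_B ≈ 0.723

— Configuration A (φ=+43.7°):
cos H₀ = −tan(+43.7°) tan(+4.100°) = -0.0685, H₀ = 1.6393 rad.
Bracket: H₀ sin φ sin δ + cos φ cos δ sin H₀ = 1.6393×0.69088×0.07150 + 0.72297×0.99744×0.99765 = 0.080978 + 0.719425 = 0.800403.
Q̄ = (S₀/π) × [bracket] = (589/π) × 0.800403 = 150.06 W/m².
— Configuration B (φ=+26.2°):
sin δ = sin 25.19° × sin 60.8° = 0.37153, so δ = +21.810°.
cos H₀ = −tan(+26.2°) tan(+21.810°) = -0.1969, H₀ = 1.7690 rad.
Bracket: H₀ sin φ sin δ + cos φ cos δ sin H₀ = 1.7690×0.44151×0.37153 + 0.89726×0.92842×0.98042 = 0.290177 + 0.816723 = 1.106900.
Q̄ = (S₀/π) × [bracket] = (589/π) × 1.106900 = 207.53 W/m².
Ratio Q̄_A / Q̄_B = 150.06 / 207.53 = 0.7231.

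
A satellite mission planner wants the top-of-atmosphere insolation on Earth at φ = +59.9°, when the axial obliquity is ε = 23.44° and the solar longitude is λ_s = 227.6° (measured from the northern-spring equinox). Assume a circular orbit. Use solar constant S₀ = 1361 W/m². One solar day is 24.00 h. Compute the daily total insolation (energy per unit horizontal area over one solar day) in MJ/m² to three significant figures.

Solar declination: sin δ = sin ε · sin λ_s = sin 23.44° × sin 227.6° = -0.29375, so δ = -17.083°.
cos H₀ = −tan(+59.9°) tan(-17.083°) = 0.5301, H₀ = 1.0120 rad.
Bracket: H₀ sin φ sin δ + cos φ cos δ sin H₀ = 1.0120×0.86515×-0.29375 + 0.50151×0.95588×0.84792 = -0.257187 + 0.406479 = 0.149292.
Q̄ = (S₀/π) × [bracket] = (1361/π) × 0.149292 = 64.676 W/m².
Daily total = Q̄ × 24.00 h × 3600 s/h = 64.676 × 24.00 × 3600 / 10⁶ = 5.588 MJ/m².

5.59 MJ/m²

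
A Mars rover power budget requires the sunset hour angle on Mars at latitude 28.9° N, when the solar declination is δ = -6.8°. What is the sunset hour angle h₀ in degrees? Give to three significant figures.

cos h₀ = −tan ϕ · tan δ = −tan(+28.9°) × tan(-6.800°) = 0.0658, so h₀ = 1.5049 rad = 86.23°.

h₀ = 86.2°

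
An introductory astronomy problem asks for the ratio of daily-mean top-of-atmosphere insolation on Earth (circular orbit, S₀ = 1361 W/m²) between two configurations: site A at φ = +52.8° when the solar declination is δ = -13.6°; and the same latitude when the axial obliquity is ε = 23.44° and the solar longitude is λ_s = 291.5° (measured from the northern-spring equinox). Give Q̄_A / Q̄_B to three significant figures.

Q̄_A / Q̄_B ≈ 1.82

— Configuration A (φ=+52.8°):
cos H₀ = −tan(+52.8°) tan(-13.600°) = 0.3187, H₀ = 1.2464 rad.
Bracket: H₀ sin φ sin δ + cos φ cos δ sin H₀ = 1.2464×0.79653×-0.23514 + 0.60460×0.97196×0.94785 = -0.233446 + 0.557001 = 0.323555.
Q̄ = (S₀/π) × [bracket] = (1361/π) × 0.323555 = 140.17 W/m².
— Configuration B (φ=+52.8°):
Solar declination: sin δ = sin ε · sin λ_s = sin 23.44° × sin 291.5° = -0.37011, so δ = -21.722°.
cos H₀ = −tan(+52.8°) tan(-21.722°) = 0.5249, H₀ = 1.0182 rad.
Bracket: H₀ sin φ sin δ + cos φ cos δ sin H₀ = 1.0182×0.79653×-0.37011 + 0.60460×0.92899×0.85118 = -0.300169 + 0.478080 = 0.177911.
Q̄ = (S₀/π) × [bracket] = (1361/π) × 0.177911 = 77.075 W/m².
Ratio Q̄_A / Q̄_B = 140.17 / 77.075 = 1.819.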